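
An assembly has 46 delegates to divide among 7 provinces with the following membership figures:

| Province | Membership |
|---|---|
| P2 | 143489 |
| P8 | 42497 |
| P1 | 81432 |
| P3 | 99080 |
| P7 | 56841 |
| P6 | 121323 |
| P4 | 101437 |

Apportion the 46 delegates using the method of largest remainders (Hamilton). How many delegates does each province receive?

Standard divisor: 646099 ÷ 46 ≈ 14045.63.
Standard quotas: P2 10.2159, P8 3.0256, P1 5.7977, P3 7.0542, P7 4.0469, P6 8.6378, P4 7.2220.
Lower quotas: P2 10, P8 3, P1 5, P3 7, P7 4, P6 8, P4 7 (sum 44, leaving 2 seats).
Remainders in descending order: P1 0.7977, P6 0.6378, P4 0.2220, P2 0.2159, P3 0.0542, P7 0.0469, P8 0.0256.
Largest remainders: P1, P6 receive the extra seats.

P2 10; P8 3; P1 6; P3 7; P7 4; P6 9; P4 7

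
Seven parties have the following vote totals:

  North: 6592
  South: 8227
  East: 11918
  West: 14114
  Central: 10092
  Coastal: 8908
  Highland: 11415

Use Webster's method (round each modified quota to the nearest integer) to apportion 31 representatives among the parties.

North 3, South 4, East 5, West 6, Central 4, Coastal 4, Highland 5

Standard divisor 71266/31 ≈ 2298.903; standard quotas: North 2.867, South 3.579, East 5.184, West 6.139, Central 4.390, Coastal 3.875, Highland 4.965.
Rounding to the nearest integer gives North 3, South 4, East 5, West 6, Central 4, Coastal 4, Highland 5 — total 31, matching the house size, so no adjustment is needed.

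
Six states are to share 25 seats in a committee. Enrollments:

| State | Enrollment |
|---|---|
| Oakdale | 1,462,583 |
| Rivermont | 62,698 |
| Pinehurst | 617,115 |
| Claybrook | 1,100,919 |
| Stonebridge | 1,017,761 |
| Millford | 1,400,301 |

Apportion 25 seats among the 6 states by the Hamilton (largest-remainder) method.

Oakdale 6, Rivermont 0, Pinehurst 3, Claybrook 5, Stonebridge 5, Millford 6

Standard divisor: 5661377 ÷ 25 ≈ 226455.08.
Standard quotas: Oakdale 6.4586, Rivermont 0.2769, Pinehurst 2.7251, Claybrook 4.8615, Stonebridge 4.4943, Millford 6.1836.
Lower quotas: Oakdale 6, Rivermont 0, Pinehurst 2, Claybrook 4, Stonebridge 4, Millford 6 (sum 22, leaving 3 seats).
Remainders in descending order: Claybrook 0.8615, Pinehurst 0.7251, Stonebridge 0.4943, Oakdale 0.4586, Rivermont 0.2769, Millford 0.1836.
Largest remainders: Claybrook, Pinehurst, Stonebridge receive the extra seats.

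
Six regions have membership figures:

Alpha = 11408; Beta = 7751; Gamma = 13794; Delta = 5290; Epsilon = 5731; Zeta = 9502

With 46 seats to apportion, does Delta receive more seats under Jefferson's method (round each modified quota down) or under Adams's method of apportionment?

Adams

Jefferson: Alpha 10, Beta 7, Gamma 12, Delta 4, Epsilon 5, Zeta 8.
Adams: Alpha 10, Beta 7, Gamma 11, Delta 5, Epsilon 5, Zeta 8.
Delta gets 4 under Jefferson and 5 under Adams.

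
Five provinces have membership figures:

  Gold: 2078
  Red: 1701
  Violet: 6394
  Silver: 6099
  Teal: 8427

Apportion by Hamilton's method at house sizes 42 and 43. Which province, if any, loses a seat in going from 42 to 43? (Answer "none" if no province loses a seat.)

Gold

At 42 seats: Gold 4, Red 3, Violet 11, Silver 10, Teal 14.
At 43 seats: Gold 3, Red 3, Violet 11, Silver 11, Teal 15.
Gold drops from 4 to 3.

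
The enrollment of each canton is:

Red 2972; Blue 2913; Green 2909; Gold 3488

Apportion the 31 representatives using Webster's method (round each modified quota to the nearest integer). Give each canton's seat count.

Red 8, Blue 7, Green 7, Gold 9

Standard divisor 12282/31 ≈ 396.194; standard quotas: Red 7.501, Blue 7.352, Green 7.342, Gold 8.804.
Rounding to the nearest integer gives Red 8, Blue 7, Green 7, Gold 9 — total 31, matching the house size, so no adjustment is needed.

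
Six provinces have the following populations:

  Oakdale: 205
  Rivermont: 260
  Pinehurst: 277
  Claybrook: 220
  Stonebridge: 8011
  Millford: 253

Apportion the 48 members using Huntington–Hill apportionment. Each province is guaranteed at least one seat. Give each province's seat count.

Oakdale 1, Rivermont 1, Pinehurst 2, Claybrook 1, Stonebridge 42, Millford 1

With divisor 191: modified quotas Oakdale 1.073, Rivermont 1.361, Pinehurst 1.450, Claybrook 1.152, Stonebridge 41.942, Millford 1.325.
Geometric-mean thresholds: Oakdale √(1·2)=1.414, Rivermont √(1·2)=1.414, Pinehurst √(1·2)=1.414, Claybrook √(1·2)=1.414, Stonebridge √(41·42)=41.497, Millford √(1·2)=1.414.
Each quota rounded against its threshold gives Oakdale 1, Rivermont 1, Pinehurst 2, Claybrook 1, Stonebridge 42, Millford 1 (total 48).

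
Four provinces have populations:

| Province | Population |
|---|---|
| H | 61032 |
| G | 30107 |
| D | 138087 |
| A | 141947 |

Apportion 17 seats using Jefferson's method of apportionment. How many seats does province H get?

3

Standard divisor 371173/17 ≈ 21833.706; standard quotas: H 2.795, G 1.379, D 6.324, A 6.501.
Rounding down gives 2, 1, 6, 6 = 15 seats, so the divisor must be adjusted.
With modified divisor 20000: modified quotas H 3.052, G 1.505, D 6.904, A 7.097.
Rounding down: H 3, G 1, D 6, A 7 (total 17).
H receives 3.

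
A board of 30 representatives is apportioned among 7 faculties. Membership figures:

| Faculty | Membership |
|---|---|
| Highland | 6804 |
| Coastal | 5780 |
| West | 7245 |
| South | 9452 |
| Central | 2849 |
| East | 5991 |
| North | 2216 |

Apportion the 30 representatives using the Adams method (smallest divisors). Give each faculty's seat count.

Highland=5, Coastal=4, West=5, South=7, Central=2, East=5, North=2

Standard divisor 40337/30 ≈ 1344.567; standard quotas: Highland 5.060, Coastal 4.299, West 5.388, South 7.030, Central 2.119, East 4.456, North 1.648.
Rounding up gives 6, 5, 6, 8, 3, 5, 2 = 35 seats, so the divisor must be adjusted.
With modified divisor 1470: modified quotas Highland 4.629, Coastal 3.932, West 4.929, South 6.430, Central 1.938, East 4.076, North 1.507.
Rounding up: Highland 5, Coastal 4, West 5, South 7, Central 2, East 5, North 2 (total 30).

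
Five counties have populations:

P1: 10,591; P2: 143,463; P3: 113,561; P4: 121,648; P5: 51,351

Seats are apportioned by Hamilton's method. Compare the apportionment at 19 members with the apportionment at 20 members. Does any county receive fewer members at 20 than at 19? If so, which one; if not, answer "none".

P1

At 19 seats: P1 1, P2 6, P3 5, P4 5, P5 2.
At 20 seats: P1 0, P2 7, P3 5, P4 6, P5 2.
P1 drops from 1 to 0.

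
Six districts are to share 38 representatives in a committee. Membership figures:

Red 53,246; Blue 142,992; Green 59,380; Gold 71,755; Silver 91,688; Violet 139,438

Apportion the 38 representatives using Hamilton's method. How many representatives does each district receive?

Red 4, Blue 10, Green 4, Gold 5, Silver 6, Violet 9

Total 558499; standard divisor 558499/38 ≈ 14697.342.
Standard quotas: Red 3.6228, Blue 9.7291, Green 4.0402, Gold 4.8822, Silver 6.2384, Violet 9.4873.
Lower quotas: Red 3, Blue 9, Green 4, Gold 4, Silver 6, Violet 9 (sum 35, leaving 3 seats).
Remainders in descending order: Gold 0.8822, Blue 0.7291, Red 0.6228, Violet 0.4873, Silver 0.2384, Green 0.0402.
Largest remainders: Gold, Blue, Red receive the extra seats.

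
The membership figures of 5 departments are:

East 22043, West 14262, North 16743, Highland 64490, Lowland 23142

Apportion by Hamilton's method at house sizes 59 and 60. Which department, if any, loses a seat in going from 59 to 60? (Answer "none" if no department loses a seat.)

none

At 59 seats: East 9, West 6, North 7, Highland 27, Lowland 10.
At 60 seats: East 9, West 6, North 7, Highland 28, Lowland 10.
No department's allocation decreased.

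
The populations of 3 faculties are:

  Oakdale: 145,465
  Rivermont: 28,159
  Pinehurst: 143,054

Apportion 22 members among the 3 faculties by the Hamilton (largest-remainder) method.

The standard divisor is 316678/22 ≈ 14394.455.
Standard quotas: Oakdale 10.1056, Rivermont 1.9562, Pinehurst 9.9381.
Lower quotas: Oakdale 10, Rivermont 1, Pinehurst 9 (sum 20, leaving 2 seats).
Remainders in descending order: Rivermont 0.9562, Pinehurst 0.9381, Oakdale 0.1056.
The surplus seats go to Rivermont, Pinehurst.

Oakdale=10, Rivermont=2, Pinehurst=10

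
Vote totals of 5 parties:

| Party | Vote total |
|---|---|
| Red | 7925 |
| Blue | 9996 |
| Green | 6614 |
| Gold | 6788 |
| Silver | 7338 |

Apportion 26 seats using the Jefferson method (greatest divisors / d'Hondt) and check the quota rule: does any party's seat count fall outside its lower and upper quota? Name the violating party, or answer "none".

Standard quotas: Red 5.330, Blue 6.722, Green 4.448, Gold 4.565, Silver 4.935.
Jefferson allocation: Red 5, Blue 7, Green 4, Gold 5, Silver 5.
Every allocation lies between the lower and upper quota.

none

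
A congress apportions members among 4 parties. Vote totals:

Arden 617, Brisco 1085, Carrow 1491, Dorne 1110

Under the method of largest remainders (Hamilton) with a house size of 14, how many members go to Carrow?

Standard divisor: 4303 ÷ 14 ≈ 307.357.
Standard quotas: Arden 2.007, Brisco 3.530, Carrow 4.851, Dorne 3.611.
Lower quotas: Arden 2, Brisco 3, Carrow 4, Dorne 3 (sum 12, leaving 2 seats).
Remainders in descending order: Carrow 0.851, Dorne 0.611, Brisco 0.530, Arden 0.007.
Largest remainders: Carrow, Dorne receive the extra seats.
Carrow receives 5.

5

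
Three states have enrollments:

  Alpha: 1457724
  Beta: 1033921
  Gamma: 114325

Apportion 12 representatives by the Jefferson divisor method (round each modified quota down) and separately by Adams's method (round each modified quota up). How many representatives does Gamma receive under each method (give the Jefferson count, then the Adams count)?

Jefferson: Alpha 7, Beta 5, Gamma 0.
Adams: Alpha 6, Beta 5, Gamma 1.
Gamma gets 0 under Jefferson and 1 under Adams.

0 and 1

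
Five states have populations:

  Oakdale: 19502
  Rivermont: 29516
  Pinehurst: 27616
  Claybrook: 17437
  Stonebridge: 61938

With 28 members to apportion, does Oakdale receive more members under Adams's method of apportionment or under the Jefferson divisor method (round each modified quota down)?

Adams: Oakdale 4, Rivermont 5, Pinehurst 5, Claybrook 3, Stonebridge 11.
Jefferson: Oakdale 3, Rivermont 5, Pinehurst 5, Claybrook 3, Stonebridge 12.
Oakdale gets 4 under Adams and 3 under Jefferson.

Adams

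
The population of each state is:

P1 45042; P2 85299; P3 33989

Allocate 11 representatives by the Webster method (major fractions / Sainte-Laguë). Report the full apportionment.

Standard divisor 164330/11 ≈ 14939.091; standard quotas: P1 3.015, P2 5.710, P3 2.275.
Rounding to the nearest integer gives P1 3, P2 6, P3 2 — total 11, matching the house size, so no adjustment is needed.

P1 3, P2 6, P3 2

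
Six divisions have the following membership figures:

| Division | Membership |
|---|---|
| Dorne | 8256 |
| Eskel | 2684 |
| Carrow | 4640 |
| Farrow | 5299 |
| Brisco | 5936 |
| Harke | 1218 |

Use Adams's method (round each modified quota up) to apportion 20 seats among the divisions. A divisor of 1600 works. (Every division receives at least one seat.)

Dorne 6; Eskel 2; Carrow 3; Farrow 4; Brisco 4; Harke 1

With modified divisor 1600: modified quotas Dorne 5.160, Eskel 1.677, Carrow 2.900, Farrow 3.312, Brisco 3.710, Harke 0.761.
Rounding up: Dorne 6, Eskel 2, Carrow 3, Farrow 4, Brisco 4, Harke 1 (total 20).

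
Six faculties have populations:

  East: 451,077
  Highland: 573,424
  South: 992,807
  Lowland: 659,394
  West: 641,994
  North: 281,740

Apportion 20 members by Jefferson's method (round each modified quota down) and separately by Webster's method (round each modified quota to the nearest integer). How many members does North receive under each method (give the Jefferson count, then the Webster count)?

Jefferson: East 2, Highland 3, South 6, Lowland 4, West 4, North 1.
Webster: East 2, Highland 3, South 5, Lowland 4, West 4, North 2.
North gets 1 under Jefferson and 2 under Webster.

1 and 2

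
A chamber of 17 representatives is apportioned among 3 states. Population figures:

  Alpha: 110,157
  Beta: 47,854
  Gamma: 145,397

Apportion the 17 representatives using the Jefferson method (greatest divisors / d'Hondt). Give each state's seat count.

Standard divisor 303408/17 ≈ 17847.529; standard quotas: Alpha 6.172, Beta 2.681, Gamma 8.147.
Rounding down gives 6, 2, 8 = 16 seats, so the divisor must be adjusted.
With modified divisor 16100: modified quotas Alpha 6.842, Beta 2.972, Gamma 9.031.
Rounding down: Alpha 6, Beta 2, Gamma 9 (total 17).

Alpha 6; Beta 2; Gamma 9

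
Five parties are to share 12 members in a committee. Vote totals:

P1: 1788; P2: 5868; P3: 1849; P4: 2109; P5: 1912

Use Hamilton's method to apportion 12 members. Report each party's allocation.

P1: 1, P2: 5, P3: 2, P4: 2, P5: 2

Standard divisor: 13526 ÷ 12 ≈ 1127.167.
Standard quotas: P1 1.5863, P2 5.2060, P3 1.6404, P4 1.8711, P5 1.6963.
Lower quotas: P1 1, P2 5, P3 1, P4 1, P5 1 (sum 9, leaving 3 seats).
Remainders in descending order: P4 0.8711, P5 0.6963, P3 0.6404, P1 0.5863, P2 0.2060.
The surplus seats go to P4, P5, P3.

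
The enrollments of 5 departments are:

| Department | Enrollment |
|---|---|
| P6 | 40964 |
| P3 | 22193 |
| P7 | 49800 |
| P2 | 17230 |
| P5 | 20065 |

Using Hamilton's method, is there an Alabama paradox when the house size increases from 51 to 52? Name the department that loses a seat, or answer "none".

At 51 seats: P6 14, P3 7, P7 17, P2 6, P5 7.
At 52 seats: P6 14, P3 8, P7 17, P2 6, P5 7.
No department's allocation decreased.

none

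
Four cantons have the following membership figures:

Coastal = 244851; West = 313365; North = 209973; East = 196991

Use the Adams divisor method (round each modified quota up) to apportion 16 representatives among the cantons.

Coastal=4; West=5; North=4; East=3

Standard divisor 965180/16 ≈ 60323.75; standard quotas: Coastal 4.059, West 5.195, North 3.481, East 3.266.
Rounding up gives 5, 6, 4, 4 = 19 seats, so the divisor must be adjusted.
With modified divisor 67800: modified quotas Coastal 3.611, West 4.622, North 3.097, East 2.905.
Rounding up: Coastal 4, West 5, North 4, East 3 (total 16).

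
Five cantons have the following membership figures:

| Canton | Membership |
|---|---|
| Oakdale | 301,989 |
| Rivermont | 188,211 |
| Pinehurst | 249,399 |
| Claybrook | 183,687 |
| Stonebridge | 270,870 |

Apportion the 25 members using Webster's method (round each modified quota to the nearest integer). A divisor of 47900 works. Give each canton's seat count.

With modified divisor 47900: modified quotas Oakdale 6.305, Rivermont 3.929, Pinehurst 5.207, Claybrook 3.835, Stonebridge 5.655.
Rounding to the nearest integer: Oakdale 6, Rivermont 4, Pinehurst 5, Claybrook 4, Stonebridge 6 (total 25).

Oakdale 6; Rivermont 4; Pinehurst 5; Claybrook 4; Stonebridge 6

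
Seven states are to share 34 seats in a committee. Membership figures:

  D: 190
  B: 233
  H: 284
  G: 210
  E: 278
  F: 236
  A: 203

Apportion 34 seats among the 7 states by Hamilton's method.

D=4; B=5; H=6; G=4; E=6; F=5; A=4

The standard divisor is 1634/34 ≈ 48.059.
Standard quotas: D 3.953, B 4.848, H 5.909, G 4.370, E 5.785, F 4.911, A 4.224.
Lower quotas: D 3, B 4, H 5, G 4, E 5, F 4, A 4 (sum 29, leaving 5 seats).
Remainders in descending order: D 0.953, F 0.911, H 0.909, B 0.848, E 0.785, G 0.370, A 0.224.
Largest remainders: D, F, H, B, E receive the extra seats.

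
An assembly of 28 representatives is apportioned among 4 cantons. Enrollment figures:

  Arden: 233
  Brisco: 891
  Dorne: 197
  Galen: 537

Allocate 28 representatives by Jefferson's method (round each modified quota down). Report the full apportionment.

Arden 3; Brisco 14; Dorne 3; Galen 8

Standard divisor 1858/28 ≈ 66.357; standard quotas: Arden 3.511, Brisco 13.427, Dorne 2.969, Galen 8.093.
Rounding down gives 3, 13, 2, 8 = 26 seats, so the divisor must be adjusted.
With modified divisor 60: modified quotas Arden 3.883, Brisco 14.850, Dorne 3.283, Galen 8.950.
Rounding down: Arden 3, Brisco 14, Dorne 3, Galen 8 (total 28).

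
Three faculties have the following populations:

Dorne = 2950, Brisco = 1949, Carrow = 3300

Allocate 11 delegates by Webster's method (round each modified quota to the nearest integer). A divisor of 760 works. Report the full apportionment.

Dorne: 4; Brisco: 3; Carrow: 4

With modified divisor 760: modified quotas Dorne 3.882, Brisco 2.564, Carrow 4.342.
Rounding to the nearest integer: Dorne 4, Brisco 3, Carrow 4 (total 11).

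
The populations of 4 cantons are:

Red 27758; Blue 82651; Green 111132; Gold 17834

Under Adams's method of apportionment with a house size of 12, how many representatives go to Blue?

Standard divisor 239375/12 ≈ 19947.917; standard quotas: Red 1.392, Blue 4.143, Green 5.571, Gold 0.894.
Rounding up gives 2, 5, 6, 1 = 14 seats, so the divisor must be adjusted.
With modified divisor 24900: modified quotas Red 1.115, Blue 3.319, Green 4.463, Gold 0.716.
Rounding up: Red 2, Blue 4, Green 5, Gold 1 (total 12).
Blue receives 4.

4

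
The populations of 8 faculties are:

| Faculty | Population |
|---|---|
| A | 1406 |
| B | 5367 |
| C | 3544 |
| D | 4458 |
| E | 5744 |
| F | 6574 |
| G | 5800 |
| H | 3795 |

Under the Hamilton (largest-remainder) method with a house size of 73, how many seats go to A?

3

The standard divisor is 36688/73 ≈ 502.575.
Standard quotas: A 2.7976, B 10.6790, C 7.0517, D 8.8703, E 11.4291, F 13.0806, G 11.5406, H 7.5511.
Lower quotas: A 2, B 10, C 7, D 8, E 11, F 13, G 11, H 7 (sum 69, leaving 4 seats).
Remainders in descending order: D 0.8703, A 0.7976, B 0.6790, H 0.5511, G 0.5406, E 0.4291, F 0.0806, C 0.0517.
The surplus seats go to D, A, B, H.
A receives 3.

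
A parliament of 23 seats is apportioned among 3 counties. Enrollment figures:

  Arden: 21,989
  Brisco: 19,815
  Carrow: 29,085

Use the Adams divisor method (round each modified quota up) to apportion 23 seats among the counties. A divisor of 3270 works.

Arden 7; Brisco 7; Carrow 9

With modified divisor 3270: modified quotas Arden 6.724, Brisco 6.060, Carrow 8.894.
Rounding up: Arden 7, Brisco 7, Carrow 9 (total 23).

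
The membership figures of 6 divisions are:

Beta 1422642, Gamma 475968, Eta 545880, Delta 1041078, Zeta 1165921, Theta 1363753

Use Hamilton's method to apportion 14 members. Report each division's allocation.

Total 6015242; standard divisor 6015242/14 ≈ 429660.143.
Standard quotas: Beta 3.3111, Gamma 1.1078, Eta 1.2705, Delta 2.4230, Zeta 2.7136, Theta 3.1740.
Lower quotas: Beta 3, Gamma 1, Eta 1, Delta 2, Zeta 2, Theta 3 (sum 12, leaving 2 seats).
Remainders in descending order: Zeta 0.7136, Delta 0.4230, Beta 0.3111, Eta 0.2705, Theta 0.1740, Gamma 0.1078.
The surplus seats go to Zeta, Delta.

Beta 3, Gamma 1, Eta 1, Delta 3, Zeta 3, Theta 3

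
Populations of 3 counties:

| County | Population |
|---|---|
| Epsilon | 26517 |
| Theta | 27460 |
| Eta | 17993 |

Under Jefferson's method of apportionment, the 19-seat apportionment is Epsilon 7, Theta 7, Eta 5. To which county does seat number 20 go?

Priority for the next seat is population ÷ (current seats + 1).
Priorities: Epsilon 3314.625, Theta 3432.500, Eta 2998.833.
Highest priority: Theta.

Theta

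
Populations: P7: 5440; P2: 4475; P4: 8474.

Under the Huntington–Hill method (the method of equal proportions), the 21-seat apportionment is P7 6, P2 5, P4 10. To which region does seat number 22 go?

Priority for the next seat is population ÷ (√(s·(s+1))).
Priorities: P7 839.410, P2 817.019, P4 807.964.
Highest priority: P7.

P7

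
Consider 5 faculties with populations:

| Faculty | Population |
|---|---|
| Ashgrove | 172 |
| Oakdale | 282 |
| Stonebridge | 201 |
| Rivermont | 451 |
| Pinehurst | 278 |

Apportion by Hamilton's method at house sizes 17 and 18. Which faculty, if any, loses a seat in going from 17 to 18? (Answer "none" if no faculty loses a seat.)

At 17 seats: Ashgrove 2, Oakdale 3, Stonebridge 3, Rivermont 6, Pinehurst 3.
At 18 seats: Ashgrove 2, Oakdale 4, Stonebridge 2, Rivermont 6, Pinehurst 4.
Stonebridge drops from 3 to 2.

Stonebridge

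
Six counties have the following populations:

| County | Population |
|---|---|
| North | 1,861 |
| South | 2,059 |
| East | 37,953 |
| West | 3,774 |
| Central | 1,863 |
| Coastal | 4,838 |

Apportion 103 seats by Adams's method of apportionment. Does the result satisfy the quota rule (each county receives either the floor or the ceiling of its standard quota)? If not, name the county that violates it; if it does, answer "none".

Standard quotas: North 3.662, South 4.051, East 74.676, West 7.426, Central 3.666, Coastal 9.519.
Adams allocation: North 4, South 4, East 73, West 8, Central 4, Coastal 10.
East has quota 74.676 (lower 74, upper 75) but receives 73 — outside the quota interval.

East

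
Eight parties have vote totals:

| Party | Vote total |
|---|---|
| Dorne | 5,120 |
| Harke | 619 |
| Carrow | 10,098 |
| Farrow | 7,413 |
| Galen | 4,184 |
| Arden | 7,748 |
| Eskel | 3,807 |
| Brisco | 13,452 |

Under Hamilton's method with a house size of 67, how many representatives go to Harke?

1

The standard divisor is 52441/67 ≈ 782.701.
Standard quotas: Dorne 6.5414, Harke 0.7909, Carrow 12.9015, Farrow 9.4710, Galen 5.3456, Arden 9.8990, Eskel 4.8639, Brisco 17.1866.
Lower quotas: Dorne 6, Harke 0, Carrow 12, Farrow 9, Galen 5, Arden 9, Eskel 4, Brisco 17 (sum 62, leaving 5 seats).
Remainders in descending order: Carrow 0.9015, Arden 0.8990, Eskel 0.8639, Harke 0.7909, Dorne 0.5414, Farrow 0.4710, Galen 0.3456, Brisco 0.1866.
Largest remainders: Carrow, Arden, Eskel, Harke, Dorne receive the extra seats.
Harke receives 1.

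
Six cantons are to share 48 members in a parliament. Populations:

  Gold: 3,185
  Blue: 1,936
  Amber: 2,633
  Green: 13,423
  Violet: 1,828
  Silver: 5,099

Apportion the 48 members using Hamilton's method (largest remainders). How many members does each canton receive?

Standard divisor: 28104 ÷ 48 ≈ 585.5.
Standard quotas: Gold 5.4398, Blue 3.3066, Amber 4.4970, Green 22.9257, Violet 3.1221, Silver 8.7088.
Lower quotas: Gold 5, Blue 3, Amber 4, Green 22, Violet 3, Silver 8 (sum 45, leaving 3 seats).
Remainders in descending order: Green 0.9257, Silver 0.7088, Amber 0.4970, Gold 0.4398, Blue 0.3066, Violet 0.1221.
Largest remainders: Green, Silver, Amber receive the extra seats.

Gold 5; Blue 3; Amber 5; Green 23; Violet 3; Silver 9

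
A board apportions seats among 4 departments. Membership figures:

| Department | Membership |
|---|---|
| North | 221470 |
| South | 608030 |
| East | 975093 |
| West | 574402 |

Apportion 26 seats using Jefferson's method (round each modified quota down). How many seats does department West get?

6

Standard divisor 2378995/26 ≈ 91499.808; standard quotas: North 2.420, South 6.645, East 10.657, West 6.278.
Rounding down gives 2, 6, 10, 6 = 24 seats, so the divisor must be adjusted.
With modified divisor 84500: modified quotas North 2.621, South 7.196, East 11.540, West 6.798.
Rounding down: North 2, South 7, East 11, West 6 (total 26).
West receives 6.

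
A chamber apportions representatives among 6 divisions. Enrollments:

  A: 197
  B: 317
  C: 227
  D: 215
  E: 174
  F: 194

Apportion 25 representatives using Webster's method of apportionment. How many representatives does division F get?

4

Standard divisor 1324/25 ≈ 52.96; standard quotas: A 3.720, B 5.986, C 4.286, D 4.060, E 3.285, F 3.663.
Rounding to the nearest integer gives A 4, B 6, C 4, D 4, E 3, F 4 — total 25, matching the house size, so no adjustment is needed.
F receives 4.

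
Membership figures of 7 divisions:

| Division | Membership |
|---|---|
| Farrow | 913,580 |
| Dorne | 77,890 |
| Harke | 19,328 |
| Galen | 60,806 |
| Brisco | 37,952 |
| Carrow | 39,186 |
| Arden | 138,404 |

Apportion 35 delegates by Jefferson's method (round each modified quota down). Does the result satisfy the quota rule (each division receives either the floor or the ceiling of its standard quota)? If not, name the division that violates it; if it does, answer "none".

Farrow

Standard quotas: Farrow 24.842, Dorne 2.118, Harke 0.526, Galen 1.653, Brisco 1.032, Carrow 1.066, Arden 3.763.
Jefferson allocation: Farrow 26, Dorne 2, Harke 0, Galen 1, Brisco 1, Carrow 1, Arden 4.
Farrow has quota 24.842 (lower 24, upper 25) but receives 26 — outside the quota interval.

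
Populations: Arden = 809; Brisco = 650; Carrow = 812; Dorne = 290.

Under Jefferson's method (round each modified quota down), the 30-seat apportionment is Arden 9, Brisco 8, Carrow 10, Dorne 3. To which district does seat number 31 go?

Arden

Priority for the next seat is population ÷ (current seats + 1).
Priorities: Arden 80.900, Brisco 72.222, Carrow 73.818, Dorne 72.500.
Highest priority: Arden.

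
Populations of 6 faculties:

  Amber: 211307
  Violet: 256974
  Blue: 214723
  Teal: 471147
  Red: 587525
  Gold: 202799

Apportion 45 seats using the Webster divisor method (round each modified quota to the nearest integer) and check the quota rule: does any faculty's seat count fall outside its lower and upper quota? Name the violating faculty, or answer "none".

none

Standard quotas: Amber 4.890, Violet 5.947, Blue 4.969, Teal 10.904, Red 13.597, Gold 4.693.
Webster allocation: Amber 5, Violet 6, Blue 5, Teal 11, Red 13, Gold 5.
Every allocation lies between the lower and upper quota.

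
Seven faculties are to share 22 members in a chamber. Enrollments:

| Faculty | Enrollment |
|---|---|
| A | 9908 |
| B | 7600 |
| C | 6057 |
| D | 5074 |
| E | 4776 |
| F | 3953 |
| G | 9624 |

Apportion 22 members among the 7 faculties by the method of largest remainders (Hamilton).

Total 46992; standard divisor 46992/22 = 2136.
Standard quotas: A 4.6386, B 3.5581, C 2.8357, D 2.3755, E 2.2360, F 1.8507, G 4.5056.
Lower quotas: A 4, B 3, C 2, D 2, E 2, F 1, G 4 (sum 18, leaving 4 seats).
Remainders in descending order: F 0.8507, C 0.8357, A 0.6386, B 0.5581, G 0.5056, D 0.3755, E 0.2360.
The surplus seats go to F, C, A, B.

A: 5, B: 4, C: 3, D: 2, E: 2, F: 2, G: 4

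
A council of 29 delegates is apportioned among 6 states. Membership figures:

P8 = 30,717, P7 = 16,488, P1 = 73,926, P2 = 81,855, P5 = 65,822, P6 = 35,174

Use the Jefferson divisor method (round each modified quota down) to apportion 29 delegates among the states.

Standard divisor 303982/29 ≈ 10482.138; standard quotas: P8 2.930, P7 1.573, P1 7.053, P2 7.809, P5 6.279, P6 3.356.
Rounding down gives 2, 1, 7, 7, 6, 3 = 26 seats, so the divisor must be adjusted.
With modified divisor 9300: modified quotas P8 3.303, P7 1.773, P1 7.949, P2 8.802, P5 7.078, P6 3.782.
Rounding down: P8 3, P7 1, P1 7, P2 8, P5 7, P6 3 (total 29).

P8 3, P7 1, P1 7, P2 8, P5 7, P6 3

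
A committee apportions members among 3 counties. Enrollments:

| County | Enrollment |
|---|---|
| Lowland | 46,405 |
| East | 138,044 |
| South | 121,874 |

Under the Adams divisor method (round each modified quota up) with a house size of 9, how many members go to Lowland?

Standard divisor 306323/9 ≈ 34035.889; standard quotas: Lowland 1.363, East 4.056, South 3.581.
Rounding up gives 2, 5, 4 = 11 seats, so the divisor must be adjusted.
With modified divisor 43300: modified quotas Lowland 1.072, East 3.188, South 2.815.
Rounding up: Lowland 2, East 4, South 3 (total 9).
Lowland receives 2.

2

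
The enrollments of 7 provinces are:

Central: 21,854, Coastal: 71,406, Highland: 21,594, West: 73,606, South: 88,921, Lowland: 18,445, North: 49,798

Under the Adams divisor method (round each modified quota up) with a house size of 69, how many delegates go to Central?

5

Standard divisor 345624/69 ≈ 5009.043; standard quotas: Central 4.363, Coastal 14.255, Highland 4.311, West 14.695, South 17.752, Lowland 3.682, North 9.942.
Rounding up gives 5, 15, 5, 15, 18, 4, 10 = 72 seats, so the divisor must be adjusted.
With modified divisor 5300: modified quotas Central 4.123, Coastal 13.473, Highland 4.074, West 13.888, South 16.778, Lowland 3.480, North 9.396.
Rounding up: Central 5, Coastal 14, Highland 5, West 14, South 17, Lowland 4, North 10 (total 69).
Central receives 5.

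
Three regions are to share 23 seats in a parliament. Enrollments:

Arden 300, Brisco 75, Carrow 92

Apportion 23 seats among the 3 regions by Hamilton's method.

Standard divisor: 467 ÷ 23 ≈ 20.304.
Standard quotas: Arden 14.775, Brisco 3.694, Carrow 4.531.
Lower quotas: Arden 14, Brisco 3, Carrow 4 (sum 21, leaving 2 seats).
Remainders in descending order: Arden 0.775, Brisco 0.694, Carrow 0.531.
The surplus seats go to Arden, Brisco.

Arden=15, Brisco=4, Carrow=4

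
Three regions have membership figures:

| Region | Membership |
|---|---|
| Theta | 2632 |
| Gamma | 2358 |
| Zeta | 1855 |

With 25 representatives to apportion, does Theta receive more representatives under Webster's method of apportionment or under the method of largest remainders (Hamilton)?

Hamilton

Webster: Theta 9, Gamma 9, Zeta 7.
Hamilton: Theta 10, Gamma 8, Zeta 7.
Theta gets 9 under Webster and 10 under Hamilton.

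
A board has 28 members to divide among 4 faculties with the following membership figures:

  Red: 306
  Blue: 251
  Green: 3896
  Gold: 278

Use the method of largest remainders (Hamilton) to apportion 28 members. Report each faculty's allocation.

Red=2, Blue=1, Green=23, Gold=2

The standard divisor is 4731/28 ≈ 168.964.
Standard quotas: Red 1.811, Blue 1.486, Green 23.058, Gold 1.645.
Lower quotas: Red 1, Blue 1, Green 23, Gold 1 (sum 26, leaving 2 seats).
Remainders in descending order: Red 0.811, Gold 0.645, Blue 0.486, Green 0.058.
Largest remainders: Red, Gold receive the extra seats.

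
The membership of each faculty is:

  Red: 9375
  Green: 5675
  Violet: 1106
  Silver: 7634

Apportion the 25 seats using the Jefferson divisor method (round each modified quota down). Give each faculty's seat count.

Standard divisor 23790/25 ≈ 951.6; standard quotas: Red 9.852, Green 5.964, Violet 1.162, Silver 8.022.
Rounding down gives 9, 5, 1, 8 = 23 seats, so the divisor must be adjusted.
With modified divisor 900: modified quotas Red 10.417, Green 6.306, Violet 1.229, Silver 8.482.
Rounding down: Red 10, Green 6, Violet 1, Silver 8 (total 25).

Red=10, Green=6, Violet=1, Silver=8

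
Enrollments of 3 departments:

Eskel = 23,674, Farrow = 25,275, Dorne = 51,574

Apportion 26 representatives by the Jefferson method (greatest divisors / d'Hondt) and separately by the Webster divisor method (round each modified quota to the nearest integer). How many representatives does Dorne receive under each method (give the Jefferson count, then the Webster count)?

Jefferson: Eskel 6, Farrow 6, Dorne 14.
Webster: Eskel 6, Farrow 7, Dorne 13.
Dorne gets 14 under Jefferson and 13 under Webster.

14 and 13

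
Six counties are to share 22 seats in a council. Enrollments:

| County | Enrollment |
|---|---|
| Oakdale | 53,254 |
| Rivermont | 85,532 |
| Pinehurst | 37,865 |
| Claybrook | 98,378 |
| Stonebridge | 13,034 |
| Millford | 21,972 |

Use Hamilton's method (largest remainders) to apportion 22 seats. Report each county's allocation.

Total 310035; standard divisor 310035/22 ≈ 14092.5.
Standard quotas: Oakdale 3.7789, Rivermont 6.0693, Pinehurst 2.6869, Claybrook 6.9809, Stonebridge 0.9249, Millford 1.5591.
Lower quotas: Oakdale 3, Rivermont 6, Pinehurst 2, Claybrook 6, Stonebridge 0, Millford 1 (sum 18, leaving 4 seats).
Remainders in descending order: Claybrook 0.9809, Stonebridge 0.9249, Oakdale 0.7789, Pinehurst 0.6869, Millford 0.5591, Rivermont 0.0693.
The surplus seats go to Claybrook, Stonebridge, Oakdale, Pinehurst.

Oakdale=4, Rivermont=6, Pinehurst=3, Claybrook=7, Stonebridge=1, Millford=1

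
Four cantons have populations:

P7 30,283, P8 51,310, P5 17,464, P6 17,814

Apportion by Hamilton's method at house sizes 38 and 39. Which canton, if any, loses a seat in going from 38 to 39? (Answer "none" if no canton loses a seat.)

none

At 38 seats: P7 10, P8 17, P5 5, P6 6.
At 39 seats: P7 10, P8 17, P5 6, P6 6.
No canton's allocation decreased.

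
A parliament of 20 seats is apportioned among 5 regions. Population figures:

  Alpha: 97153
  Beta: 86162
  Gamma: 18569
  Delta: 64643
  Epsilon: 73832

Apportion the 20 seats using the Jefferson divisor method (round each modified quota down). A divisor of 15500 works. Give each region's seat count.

With modified divisor 15500: modified quotas Alpha 6.268, Beta 5.559, Gamma 1.198, Delta 4.171, Epsilon 4.763.
Rounding down: Alpha 6, Beta 5, Gamma 1, Delta 4, Epsilon 4 (total 20).

Alpha 6; Beta 5; Gamma 1; Delta 4; Epsilon 4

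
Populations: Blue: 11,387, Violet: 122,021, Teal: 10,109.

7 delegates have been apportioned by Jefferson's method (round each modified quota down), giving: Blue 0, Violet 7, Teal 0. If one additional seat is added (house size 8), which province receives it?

Violet

Priority for the next seat is population ÷ (current seats + 1).
Priorities: Blue 11387.000, Violet 15252.625, Teal 10109.000.
Highest priority: Violet.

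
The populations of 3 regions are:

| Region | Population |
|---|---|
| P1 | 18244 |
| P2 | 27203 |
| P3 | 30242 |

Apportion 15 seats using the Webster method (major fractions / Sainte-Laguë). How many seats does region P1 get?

4

Standard divisor 75689/15 ≈ 5045.933; standard quotas: P1 3.616, P2 5.391, P3 5.993.
Rounding to the nearest integer gives P1 4, P2 5, P3 6 — total 15, matching the house size, so no adjustment is needed.
P1 receives 4.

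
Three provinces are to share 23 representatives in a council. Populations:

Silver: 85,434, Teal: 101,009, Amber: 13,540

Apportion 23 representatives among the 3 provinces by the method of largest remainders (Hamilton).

Silver=10, Teal=12, Amber=1

Total 199983; standard divisor 199983/23 ≈ 8694.913.
Standard quotas: Silver 9.8257, Teal 11.6170, Amber 1.5572.
Lower quotas: Silver 9, Teal 11, Amber 1 (sum 21, leaving 2 seats).
Remainders in descending order: Silver 0.8257, Teal 0.6170, Amber 0.5572.
The surplus seats go to Silver, Teal.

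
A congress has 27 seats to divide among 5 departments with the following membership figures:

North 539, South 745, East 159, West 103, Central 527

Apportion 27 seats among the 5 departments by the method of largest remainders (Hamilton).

North: 7; South: 10; East: 2; West: 1; Central: 7

The standard divisor is 2073/27 ≈ 76.778.
Standard quotas: North 7.020, South 9.703, East 2.071, West 1.342, Central 6.864.
Lower quotas: North 7, South 9, East 2, West 1, Central 6 (sum 25, leaving 2 seats).
Remainders in descending order: Central 0.864, South 0.703, West 0.342, East 0.071, North 0.020.
The surplus seats go to Central, South.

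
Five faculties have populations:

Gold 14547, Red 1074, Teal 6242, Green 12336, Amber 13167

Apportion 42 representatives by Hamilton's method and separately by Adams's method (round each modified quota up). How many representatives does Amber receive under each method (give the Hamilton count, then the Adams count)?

Hamilton: Gold 13, Red 1, Teal 5, Green 11, Amber 12.
Adams: Gold 13, Red 1, Teal 6, Green 11, Amber 11.
Amber gets 12 under Hamilton and 11 under Adams.

12 and 11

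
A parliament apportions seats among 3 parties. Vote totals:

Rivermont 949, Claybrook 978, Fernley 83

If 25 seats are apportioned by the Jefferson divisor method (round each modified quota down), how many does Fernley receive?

1

Standard divisor 2010/25 ≈ 80.4; standard quotas: Rivermont 11.803, Claybrook 12.164, Fernley 1.032.
Rounding down gives 11, 12, 1 = 24 seats, so the divisor must be adjusted.
With modified divisor 77: modified quotas Rivermont 12.325, Claybrook 12.701, Fernley 1.078.
Rounding down: Rivermont 12, Claybrook 12, Fernley 1 (total 25).
Fernley receives 1.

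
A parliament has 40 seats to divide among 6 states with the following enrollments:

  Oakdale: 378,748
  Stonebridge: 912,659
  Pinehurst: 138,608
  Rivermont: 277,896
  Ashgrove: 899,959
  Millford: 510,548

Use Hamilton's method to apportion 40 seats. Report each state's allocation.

Oakdale: 5, Stonebridge: 12, Pinehurst: 2, Rivermont: 4, Ashgrove: 11, Millford: 6

Standard divisor: 3118418 ÷ 40 ≈ 77960.45.
Standard quotas: Oakdale 4.8582, Stonebridge 11.7067, Pinehurst 1.7779, Rivermont 3.5646, Ashgrove 11.5438, Millford 6.5488.
Lower quotas: Oakdale 4, Stonebridge 11, Pinehurst 1, Rivermont 3, Ashgrove 11, Millford 6 (sum 36, leaving 4 seats).
Remainders in descending order: Oakdale 0.8582, Pinehurst 0.7779, Stonebridge 0.7067, Rivermont 0.5646, Millford 0.5488, Ashgrove 0.5438.
Largest remainders: Oakdale, Pinehurst, Stonebridge, Rivermont receive the extra seats.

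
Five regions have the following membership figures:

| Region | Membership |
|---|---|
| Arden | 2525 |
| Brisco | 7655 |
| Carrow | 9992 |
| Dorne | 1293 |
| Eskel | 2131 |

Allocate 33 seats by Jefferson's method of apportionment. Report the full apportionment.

Arden 3; Brisco 11; Carrow 15; Dorne 1; Eskel 3

Standard divisor 23596/33 ≈ 715.03; standard quotas: Arden 3.531, Brisco 10.706, Carrow 13.974, Dorne 1.808, Eskel 2.980.
Rounding down gives 3, 10, 13, 1, 2 = 29 seats, so the divisor must be adjusted.
With modified divisor 660: modified quotas Arden 3.826, Brisco 11.598, Carrow 15.139, Dorne 1.959, Eskel 3.229.
Rounding down: Arden 3, Brisco 11, Carrow 15, Dorne 1, Eskel 3 (total 33).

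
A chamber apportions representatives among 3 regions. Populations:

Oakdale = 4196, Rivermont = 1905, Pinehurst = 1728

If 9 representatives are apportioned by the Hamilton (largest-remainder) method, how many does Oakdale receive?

5

Standard divisor: 7829 ÷ 9 ≈ 869.889.
Standard quotas: Oakdale 4.824, Rivermont 2.190, Pinehurst 1.986.
Lower quotas: Oakdale 4, Rivermont 2, Pinehurst 1 (sum 7, leaving 2 seats).
Remainders in descending order: Pinehurst 0.986, Oakdale 0.824, Rivermont 0.190.
The surplus seats go to Pinehurst, Oakdale.
Oakdale receives 5.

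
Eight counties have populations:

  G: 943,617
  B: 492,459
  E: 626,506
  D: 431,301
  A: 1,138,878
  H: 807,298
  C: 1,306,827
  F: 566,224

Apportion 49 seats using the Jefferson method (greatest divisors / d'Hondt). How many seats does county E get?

Standard divisor 6313110/49 ≈ 128838.98; standard quotas: G 7.324, B 3.822, E 4.863, D 3.348, A 8.840, H 6.266, C 10.143, F 4.395.
Rounding down gives 7, 3, 4, 3, 8, 6, 10, 4 = 45 seats, so the divisor must be adjusted.
With modified divisor 118400: modified quotas G 7.970, B 4.159, E 5.291, D 3.643, A 9.619, H 6.818, C 11.037, F 4.782.
Rounding down: G 7, B 4, E 5, D 3, A 9, H 6, C 11, F 4 (total 49).
E receives 5.

5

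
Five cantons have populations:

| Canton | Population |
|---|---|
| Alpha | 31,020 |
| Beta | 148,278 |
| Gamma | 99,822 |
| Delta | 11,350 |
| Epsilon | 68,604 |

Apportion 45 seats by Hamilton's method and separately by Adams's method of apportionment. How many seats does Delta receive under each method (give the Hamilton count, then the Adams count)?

Hamilton: Alpha 4, Beta 19, Gamma 12, Delta 1, Epsilon 9.
Adams: Alpha 4, Beta 18, Gamma 12, Delta 2, Epsilon 9.
Delta gets 1 under Hamilton and 2 under Adams.

1 and 2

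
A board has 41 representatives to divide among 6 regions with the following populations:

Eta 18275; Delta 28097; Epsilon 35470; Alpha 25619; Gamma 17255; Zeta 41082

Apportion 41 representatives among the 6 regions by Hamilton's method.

Eta=5, Delta=7, Epsilon=9, Alpha=6, Gamma=4, Zeta=10

Total 165798; standard divisor 165798/41 ≈ 4043.854.
Standard quotas: Eta 4.5192, Delta 6.9481, Epsilon 8.7713, Alpha 6.3353, Gamma 4.2670, Zeta 10.1591.
Lower quotas: Eta 4, Delta 6, Epsilon 8, Alpha 6, Gamma 4, Zeta 10 (sum 38, leaving 3 seats).
Remainders in descending order: Delta 0.9481, Epsilon 0.7713, Eta 0.5192, Alpha 0.3353, Gamma 0.2670, Zeta 0.1591.
The surplus seats go to Delta, Epsilon, Eta.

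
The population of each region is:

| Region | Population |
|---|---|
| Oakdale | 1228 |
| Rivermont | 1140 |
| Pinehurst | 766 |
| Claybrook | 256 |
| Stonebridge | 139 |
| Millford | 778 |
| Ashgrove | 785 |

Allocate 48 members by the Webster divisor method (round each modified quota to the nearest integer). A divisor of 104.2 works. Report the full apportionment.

With modified divisor 104.2: modified quotas Oakdale 11.785, Rivermont 10.940, Pinehurst 7.351, Claybrook 2.457, Stonebridge 1.334, Millford 7.466, Ashgrove 7.534.
Rounding to the nearest integer: Oakdale 12, Rivermont 11, Pinehurst 7, Claybrook 2, Stonebridge 1, Millford 7, Ashgrove 8 (total 48).

Oakdale: 12, Rivermont: 11, Pinehurst: 7, Claybrook: 2, Stonebridge: 1, Millford: 7, Ashgrove: 8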